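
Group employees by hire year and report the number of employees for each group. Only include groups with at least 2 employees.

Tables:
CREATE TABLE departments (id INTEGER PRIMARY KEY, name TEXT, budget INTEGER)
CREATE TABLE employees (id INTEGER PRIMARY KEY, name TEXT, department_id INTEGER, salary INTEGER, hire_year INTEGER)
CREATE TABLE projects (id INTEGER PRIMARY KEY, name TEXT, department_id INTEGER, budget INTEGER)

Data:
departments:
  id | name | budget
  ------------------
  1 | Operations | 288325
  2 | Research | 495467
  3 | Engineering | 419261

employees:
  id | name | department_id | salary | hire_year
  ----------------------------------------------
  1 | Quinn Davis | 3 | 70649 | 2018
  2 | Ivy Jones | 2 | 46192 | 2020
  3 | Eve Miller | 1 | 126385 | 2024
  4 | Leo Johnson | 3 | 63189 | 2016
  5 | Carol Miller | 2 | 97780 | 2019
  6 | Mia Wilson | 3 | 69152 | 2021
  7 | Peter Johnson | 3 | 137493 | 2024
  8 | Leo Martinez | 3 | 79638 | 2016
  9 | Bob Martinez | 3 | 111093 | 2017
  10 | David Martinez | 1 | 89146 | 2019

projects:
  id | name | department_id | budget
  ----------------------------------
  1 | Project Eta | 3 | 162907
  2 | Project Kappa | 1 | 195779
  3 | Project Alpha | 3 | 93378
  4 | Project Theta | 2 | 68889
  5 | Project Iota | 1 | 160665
SELECT hire_year, COUNT(*) AS n FROM employees GROUP BY hire_year HAVING COUNT(*) >= 2

Execution result:
hire_year | n
2016 | 2
2019 | 2
2024 | 2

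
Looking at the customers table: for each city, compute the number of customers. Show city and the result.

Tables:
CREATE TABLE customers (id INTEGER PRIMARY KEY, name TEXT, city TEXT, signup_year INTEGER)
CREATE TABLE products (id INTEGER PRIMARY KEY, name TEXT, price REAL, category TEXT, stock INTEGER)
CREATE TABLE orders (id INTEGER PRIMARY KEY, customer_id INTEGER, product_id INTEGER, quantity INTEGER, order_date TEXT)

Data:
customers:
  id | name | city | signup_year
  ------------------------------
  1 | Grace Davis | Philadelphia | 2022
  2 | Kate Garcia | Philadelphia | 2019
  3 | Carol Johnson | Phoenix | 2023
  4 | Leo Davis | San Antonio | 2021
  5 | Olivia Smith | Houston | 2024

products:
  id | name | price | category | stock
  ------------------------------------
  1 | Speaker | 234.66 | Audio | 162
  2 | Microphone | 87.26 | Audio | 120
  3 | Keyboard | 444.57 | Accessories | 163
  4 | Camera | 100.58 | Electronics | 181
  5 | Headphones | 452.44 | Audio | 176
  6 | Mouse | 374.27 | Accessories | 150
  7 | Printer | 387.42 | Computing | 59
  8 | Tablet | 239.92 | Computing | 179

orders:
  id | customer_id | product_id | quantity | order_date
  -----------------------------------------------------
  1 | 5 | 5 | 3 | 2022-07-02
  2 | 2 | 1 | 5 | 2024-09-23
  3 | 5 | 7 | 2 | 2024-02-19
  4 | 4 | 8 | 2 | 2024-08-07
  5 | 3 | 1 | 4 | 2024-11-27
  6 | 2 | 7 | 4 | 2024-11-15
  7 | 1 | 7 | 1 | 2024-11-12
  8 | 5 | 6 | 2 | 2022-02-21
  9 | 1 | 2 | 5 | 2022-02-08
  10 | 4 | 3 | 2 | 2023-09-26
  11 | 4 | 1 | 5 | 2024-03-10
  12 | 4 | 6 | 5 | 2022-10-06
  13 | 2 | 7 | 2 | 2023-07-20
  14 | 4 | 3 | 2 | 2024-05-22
SELECT city, COUNT(*) AS n FROM customers GROUP BY city

Execution result:
city | n
Houston | 1
Philadelphia | 2
Phoenix | 1
San Antonio | 1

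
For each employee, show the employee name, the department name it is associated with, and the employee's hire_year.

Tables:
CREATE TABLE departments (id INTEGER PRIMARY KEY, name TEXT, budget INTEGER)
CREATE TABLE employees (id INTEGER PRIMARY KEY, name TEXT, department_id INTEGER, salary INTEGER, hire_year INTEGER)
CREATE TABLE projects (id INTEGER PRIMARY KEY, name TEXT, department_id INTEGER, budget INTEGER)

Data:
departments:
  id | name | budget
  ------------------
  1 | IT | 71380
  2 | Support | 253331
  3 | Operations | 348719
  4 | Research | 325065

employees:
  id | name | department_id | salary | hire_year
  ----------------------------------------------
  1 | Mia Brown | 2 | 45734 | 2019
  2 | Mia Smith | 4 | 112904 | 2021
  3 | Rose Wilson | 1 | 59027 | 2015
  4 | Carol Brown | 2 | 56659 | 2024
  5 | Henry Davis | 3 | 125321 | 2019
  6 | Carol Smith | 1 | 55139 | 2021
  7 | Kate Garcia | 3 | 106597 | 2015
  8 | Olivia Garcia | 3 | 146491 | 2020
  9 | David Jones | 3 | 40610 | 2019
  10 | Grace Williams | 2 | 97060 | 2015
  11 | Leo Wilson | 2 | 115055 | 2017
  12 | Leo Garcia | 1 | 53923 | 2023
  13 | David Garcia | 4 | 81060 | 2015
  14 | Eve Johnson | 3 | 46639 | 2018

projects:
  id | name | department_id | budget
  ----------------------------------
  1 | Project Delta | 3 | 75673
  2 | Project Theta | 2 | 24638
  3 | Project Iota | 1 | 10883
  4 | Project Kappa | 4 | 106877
SELECT c.name, p.name AS department, c.hire_year FROM employees c JOIN departments p ON c.department_id = p.id

Execution result:
name | department | hire_year
Mia Brown | Support | 2019
Mia Smith | Research | 2021
Rose Wilson | IT | 2015
Carol Brown | Support | 2024
Henry Davis | Operations | 2019
Carol Smith | IT | 2021
Kate Garcia | Operations | 2015
Olivia Garcia | Operations | 2020
David Jones | Operations | 2019
Grace Williams | Support | 2015
Leo Wilson | Support | 2017
Leo Garcia | IT | 2023
David Garcia | Research | 2015
Eve Johnson | Operations | 2018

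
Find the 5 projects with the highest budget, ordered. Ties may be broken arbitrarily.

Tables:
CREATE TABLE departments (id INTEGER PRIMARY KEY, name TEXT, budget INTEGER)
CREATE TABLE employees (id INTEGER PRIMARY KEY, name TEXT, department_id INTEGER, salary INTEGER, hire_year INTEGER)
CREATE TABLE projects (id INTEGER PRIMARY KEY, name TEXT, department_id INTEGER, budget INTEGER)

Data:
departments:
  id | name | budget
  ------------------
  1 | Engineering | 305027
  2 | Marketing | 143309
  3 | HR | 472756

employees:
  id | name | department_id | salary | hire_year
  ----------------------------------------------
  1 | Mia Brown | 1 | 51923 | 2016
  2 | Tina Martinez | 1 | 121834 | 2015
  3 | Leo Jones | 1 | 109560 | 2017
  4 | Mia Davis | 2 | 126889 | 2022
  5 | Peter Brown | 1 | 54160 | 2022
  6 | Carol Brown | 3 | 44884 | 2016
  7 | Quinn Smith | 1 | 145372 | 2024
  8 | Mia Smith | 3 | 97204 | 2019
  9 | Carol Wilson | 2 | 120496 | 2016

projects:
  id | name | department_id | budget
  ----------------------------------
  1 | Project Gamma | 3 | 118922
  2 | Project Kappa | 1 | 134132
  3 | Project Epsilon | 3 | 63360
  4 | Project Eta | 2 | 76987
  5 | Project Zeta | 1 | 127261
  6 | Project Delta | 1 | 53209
SELECT name, budget FROM projects ORDER BY budget DESC LIMIT 5

Execution result:
name | budget
Project Kappa | 134132
Project Zeta | 127261
Project Gamma | 118922
Project Eta | 76987
Project Epsilon | 63360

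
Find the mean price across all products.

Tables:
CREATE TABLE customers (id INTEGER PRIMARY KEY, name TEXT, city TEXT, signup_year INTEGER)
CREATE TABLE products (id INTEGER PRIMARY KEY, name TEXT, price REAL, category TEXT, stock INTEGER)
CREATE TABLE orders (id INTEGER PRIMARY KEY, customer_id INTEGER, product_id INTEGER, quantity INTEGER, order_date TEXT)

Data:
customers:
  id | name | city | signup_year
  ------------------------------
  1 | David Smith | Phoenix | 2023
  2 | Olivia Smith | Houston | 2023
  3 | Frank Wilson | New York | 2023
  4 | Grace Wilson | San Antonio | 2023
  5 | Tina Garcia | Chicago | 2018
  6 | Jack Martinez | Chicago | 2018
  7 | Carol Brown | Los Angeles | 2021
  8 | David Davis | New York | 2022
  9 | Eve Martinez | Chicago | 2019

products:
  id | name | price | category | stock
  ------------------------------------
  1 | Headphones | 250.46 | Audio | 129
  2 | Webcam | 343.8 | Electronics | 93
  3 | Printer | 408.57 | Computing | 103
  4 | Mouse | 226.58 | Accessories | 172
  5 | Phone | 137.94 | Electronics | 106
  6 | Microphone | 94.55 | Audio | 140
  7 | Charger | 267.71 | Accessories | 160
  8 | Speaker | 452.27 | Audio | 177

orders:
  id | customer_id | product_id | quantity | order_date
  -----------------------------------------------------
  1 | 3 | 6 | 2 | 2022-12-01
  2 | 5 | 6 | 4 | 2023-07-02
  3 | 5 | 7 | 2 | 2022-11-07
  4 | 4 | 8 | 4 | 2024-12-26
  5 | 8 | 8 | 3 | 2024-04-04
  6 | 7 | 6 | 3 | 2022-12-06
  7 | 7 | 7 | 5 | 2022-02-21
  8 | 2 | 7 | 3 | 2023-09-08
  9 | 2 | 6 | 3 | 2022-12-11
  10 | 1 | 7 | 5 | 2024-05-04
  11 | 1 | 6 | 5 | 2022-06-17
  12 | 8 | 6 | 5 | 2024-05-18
SELECT AVG(price) FROM products

Execution result:
272.74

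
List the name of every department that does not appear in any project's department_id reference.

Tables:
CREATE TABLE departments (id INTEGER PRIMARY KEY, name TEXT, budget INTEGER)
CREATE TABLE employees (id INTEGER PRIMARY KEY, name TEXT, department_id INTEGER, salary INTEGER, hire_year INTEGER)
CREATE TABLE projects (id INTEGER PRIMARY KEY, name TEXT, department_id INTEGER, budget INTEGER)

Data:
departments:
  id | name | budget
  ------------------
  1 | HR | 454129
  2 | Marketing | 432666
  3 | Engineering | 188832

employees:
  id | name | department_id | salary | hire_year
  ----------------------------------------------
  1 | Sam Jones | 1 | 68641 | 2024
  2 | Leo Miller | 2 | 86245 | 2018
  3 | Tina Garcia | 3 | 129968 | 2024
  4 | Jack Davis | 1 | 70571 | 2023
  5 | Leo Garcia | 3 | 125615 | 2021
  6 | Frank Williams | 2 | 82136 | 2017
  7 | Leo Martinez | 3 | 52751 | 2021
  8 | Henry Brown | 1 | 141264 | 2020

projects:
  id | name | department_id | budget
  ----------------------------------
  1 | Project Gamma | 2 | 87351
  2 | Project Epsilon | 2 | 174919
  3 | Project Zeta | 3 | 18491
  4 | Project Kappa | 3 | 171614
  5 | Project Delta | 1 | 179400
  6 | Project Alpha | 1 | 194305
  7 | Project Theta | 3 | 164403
SELECT p.name FROM departments p LEFT JOIN projects c ON c.department_id = p.id WHERE c.id IS NULL

Execution result:
(no rows)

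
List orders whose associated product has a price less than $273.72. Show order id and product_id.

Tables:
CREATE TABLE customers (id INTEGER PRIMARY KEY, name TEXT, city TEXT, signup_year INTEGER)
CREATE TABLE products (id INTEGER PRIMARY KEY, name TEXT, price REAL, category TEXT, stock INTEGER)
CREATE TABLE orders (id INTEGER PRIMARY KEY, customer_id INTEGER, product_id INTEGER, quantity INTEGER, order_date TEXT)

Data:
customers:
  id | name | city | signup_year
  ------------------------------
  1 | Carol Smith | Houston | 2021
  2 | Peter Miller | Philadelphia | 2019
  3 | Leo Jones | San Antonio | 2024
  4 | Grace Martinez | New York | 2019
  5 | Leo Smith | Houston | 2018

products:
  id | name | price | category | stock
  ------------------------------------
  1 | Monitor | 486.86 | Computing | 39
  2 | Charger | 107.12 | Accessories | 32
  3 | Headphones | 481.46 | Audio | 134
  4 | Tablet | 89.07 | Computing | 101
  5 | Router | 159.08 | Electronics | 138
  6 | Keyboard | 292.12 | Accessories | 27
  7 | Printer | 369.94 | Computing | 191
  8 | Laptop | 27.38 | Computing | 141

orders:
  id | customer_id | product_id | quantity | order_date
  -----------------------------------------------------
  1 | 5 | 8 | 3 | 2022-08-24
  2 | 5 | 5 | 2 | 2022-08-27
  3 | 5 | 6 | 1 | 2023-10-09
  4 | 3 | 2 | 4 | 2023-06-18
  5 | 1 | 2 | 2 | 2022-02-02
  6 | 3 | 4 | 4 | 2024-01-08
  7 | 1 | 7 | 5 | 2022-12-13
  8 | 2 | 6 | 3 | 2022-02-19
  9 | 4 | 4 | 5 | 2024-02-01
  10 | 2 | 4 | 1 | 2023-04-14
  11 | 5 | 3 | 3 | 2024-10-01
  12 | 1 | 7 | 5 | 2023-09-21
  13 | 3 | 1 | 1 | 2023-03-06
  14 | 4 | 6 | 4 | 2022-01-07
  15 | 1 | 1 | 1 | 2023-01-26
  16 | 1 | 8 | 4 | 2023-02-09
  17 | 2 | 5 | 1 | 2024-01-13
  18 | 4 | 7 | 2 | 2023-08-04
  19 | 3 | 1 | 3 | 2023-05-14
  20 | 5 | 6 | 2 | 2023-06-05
SELECT id, product_id FROM orders WHERE product_id IN (SELECT id FROM products WHERE price < 273.72)

Execution result:
id | product_id
1 | 8
2 | 5
4 | 2
5 | 2
6 | 4
9 | 4
10 | 4
16 | 8
17 | 5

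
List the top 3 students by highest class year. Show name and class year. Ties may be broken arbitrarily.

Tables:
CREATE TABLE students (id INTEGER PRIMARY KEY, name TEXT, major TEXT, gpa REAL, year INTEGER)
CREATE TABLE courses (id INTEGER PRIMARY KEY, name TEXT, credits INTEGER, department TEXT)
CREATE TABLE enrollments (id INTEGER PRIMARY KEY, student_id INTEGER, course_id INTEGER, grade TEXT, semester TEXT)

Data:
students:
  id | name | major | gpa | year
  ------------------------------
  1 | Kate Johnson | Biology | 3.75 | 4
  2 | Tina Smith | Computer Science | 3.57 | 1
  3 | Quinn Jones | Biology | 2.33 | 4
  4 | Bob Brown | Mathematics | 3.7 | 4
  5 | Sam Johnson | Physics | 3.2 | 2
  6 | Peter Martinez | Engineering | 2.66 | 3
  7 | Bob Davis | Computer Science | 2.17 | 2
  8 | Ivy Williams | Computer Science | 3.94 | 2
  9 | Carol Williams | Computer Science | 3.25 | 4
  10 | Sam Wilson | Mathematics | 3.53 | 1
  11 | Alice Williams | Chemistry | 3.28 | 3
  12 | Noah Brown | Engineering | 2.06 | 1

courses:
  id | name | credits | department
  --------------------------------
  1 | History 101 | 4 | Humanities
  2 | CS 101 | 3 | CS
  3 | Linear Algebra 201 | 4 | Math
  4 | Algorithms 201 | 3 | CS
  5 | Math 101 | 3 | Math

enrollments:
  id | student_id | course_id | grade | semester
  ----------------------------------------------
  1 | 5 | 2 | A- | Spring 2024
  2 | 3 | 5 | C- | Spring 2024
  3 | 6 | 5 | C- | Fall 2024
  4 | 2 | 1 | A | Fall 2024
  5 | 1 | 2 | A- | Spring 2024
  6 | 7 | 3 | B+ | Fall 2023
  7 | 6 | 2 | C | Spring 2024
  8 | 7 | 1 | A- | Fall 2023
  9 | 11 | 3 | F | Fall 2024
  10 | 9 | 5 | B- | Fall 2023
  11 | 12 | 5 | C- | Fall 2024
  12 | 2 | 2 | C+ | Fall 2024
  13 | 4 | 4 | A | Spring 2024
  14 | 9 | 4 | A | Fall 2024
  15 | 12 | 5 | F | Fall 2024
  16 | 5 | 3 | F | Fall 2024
SELECT name, year FROM students ORDER BY year DESC LIMIT 3

Execution result:
name | year
Kate Johnson | 4
Quinn Jones | 4
Bob Brown | 4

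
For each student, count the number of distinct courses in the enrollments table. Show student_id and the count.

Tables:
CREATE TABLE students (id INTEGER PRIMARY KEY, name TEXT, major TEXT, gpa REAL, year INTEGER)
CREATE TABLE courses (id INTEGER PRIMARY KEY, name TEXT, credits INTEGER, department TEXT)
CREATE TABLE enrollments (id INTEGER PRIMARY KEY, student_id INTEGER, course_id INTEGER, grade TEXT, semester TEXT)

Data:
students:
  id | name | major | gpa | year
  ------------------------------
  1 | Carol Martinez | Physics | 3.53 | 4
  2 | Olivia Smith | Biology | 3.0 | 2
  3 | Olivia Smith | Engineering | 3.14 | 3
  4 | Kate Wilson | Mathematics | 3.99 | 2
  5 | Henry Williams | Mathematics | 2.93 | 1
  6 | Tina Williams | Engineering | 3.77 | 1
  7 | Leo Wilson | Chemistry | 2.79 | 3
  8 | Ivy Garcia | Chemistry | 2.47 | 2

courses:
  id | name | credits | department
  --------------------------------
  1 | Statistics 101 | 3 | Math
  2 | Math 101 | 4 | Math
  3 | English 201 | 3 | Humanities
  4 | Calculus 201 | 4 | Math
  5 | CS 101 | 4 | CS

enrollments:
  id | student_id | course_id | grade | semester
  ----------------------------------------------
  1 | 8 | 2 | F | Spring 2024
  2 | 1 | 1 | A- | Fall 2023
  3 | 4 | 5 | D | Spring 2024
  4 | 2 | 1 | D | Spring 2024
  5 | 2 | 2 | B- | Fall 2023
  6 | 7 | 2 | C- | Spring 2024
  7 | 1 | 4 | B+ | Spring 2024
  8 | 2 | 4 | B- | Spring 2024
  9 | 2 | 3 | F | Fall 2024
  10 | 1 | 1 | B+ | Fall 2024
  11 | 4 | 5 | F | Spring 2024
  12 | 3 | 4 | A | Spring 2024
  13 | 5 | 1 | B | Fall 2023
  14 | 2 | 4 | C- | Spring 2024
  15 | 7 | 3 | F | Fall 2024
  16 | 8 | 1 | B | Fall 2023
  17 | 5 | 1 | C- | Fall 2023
SELECT student_id, COUNT(DISTINCT course_id) AS distinct_course_count FROM enrollments GROUP BY student_id

Execution result:
student_id | distinct_course_count
1 | 2
2 | 4
3 | 1
4 | 1
5 | 1
7 | 2
8 | 2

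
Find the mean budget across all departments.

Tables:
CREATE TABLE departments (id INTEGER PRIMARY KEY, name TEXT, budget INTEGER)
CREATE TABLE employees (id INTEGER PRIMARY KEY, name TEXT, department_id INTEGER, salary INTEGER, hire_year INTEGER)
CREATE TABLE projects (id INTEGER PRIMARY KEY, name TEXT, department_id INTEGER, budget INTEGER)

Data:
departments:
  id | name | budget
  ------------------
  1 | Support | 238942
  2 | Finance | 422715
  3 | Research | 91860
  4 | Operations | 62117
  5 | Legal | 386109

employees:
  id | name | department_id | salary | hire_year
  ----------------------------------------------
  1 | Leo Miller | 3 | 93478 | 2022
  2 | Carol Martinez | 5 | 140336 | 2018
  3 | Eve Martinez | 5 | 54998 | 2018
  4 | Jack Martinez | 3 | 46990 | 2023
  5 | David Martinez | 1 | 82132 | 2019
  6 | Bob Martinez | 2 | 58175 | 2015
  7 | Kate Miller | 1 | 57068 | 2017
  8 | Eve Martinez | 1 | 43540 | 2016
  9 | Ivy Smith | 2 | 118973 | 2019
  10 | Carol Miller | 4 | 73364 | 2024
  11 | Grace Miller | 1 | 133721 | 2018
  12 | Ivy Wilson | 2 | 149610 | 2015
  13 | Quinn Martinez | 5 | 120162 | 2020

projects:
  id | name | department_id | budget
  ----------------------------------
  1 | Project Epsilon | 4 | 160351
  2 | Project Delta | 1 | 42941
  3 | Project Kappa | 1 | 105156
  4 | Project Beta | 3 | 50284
SELECT AVG(budget) FROM departments

Execution result:
240348.60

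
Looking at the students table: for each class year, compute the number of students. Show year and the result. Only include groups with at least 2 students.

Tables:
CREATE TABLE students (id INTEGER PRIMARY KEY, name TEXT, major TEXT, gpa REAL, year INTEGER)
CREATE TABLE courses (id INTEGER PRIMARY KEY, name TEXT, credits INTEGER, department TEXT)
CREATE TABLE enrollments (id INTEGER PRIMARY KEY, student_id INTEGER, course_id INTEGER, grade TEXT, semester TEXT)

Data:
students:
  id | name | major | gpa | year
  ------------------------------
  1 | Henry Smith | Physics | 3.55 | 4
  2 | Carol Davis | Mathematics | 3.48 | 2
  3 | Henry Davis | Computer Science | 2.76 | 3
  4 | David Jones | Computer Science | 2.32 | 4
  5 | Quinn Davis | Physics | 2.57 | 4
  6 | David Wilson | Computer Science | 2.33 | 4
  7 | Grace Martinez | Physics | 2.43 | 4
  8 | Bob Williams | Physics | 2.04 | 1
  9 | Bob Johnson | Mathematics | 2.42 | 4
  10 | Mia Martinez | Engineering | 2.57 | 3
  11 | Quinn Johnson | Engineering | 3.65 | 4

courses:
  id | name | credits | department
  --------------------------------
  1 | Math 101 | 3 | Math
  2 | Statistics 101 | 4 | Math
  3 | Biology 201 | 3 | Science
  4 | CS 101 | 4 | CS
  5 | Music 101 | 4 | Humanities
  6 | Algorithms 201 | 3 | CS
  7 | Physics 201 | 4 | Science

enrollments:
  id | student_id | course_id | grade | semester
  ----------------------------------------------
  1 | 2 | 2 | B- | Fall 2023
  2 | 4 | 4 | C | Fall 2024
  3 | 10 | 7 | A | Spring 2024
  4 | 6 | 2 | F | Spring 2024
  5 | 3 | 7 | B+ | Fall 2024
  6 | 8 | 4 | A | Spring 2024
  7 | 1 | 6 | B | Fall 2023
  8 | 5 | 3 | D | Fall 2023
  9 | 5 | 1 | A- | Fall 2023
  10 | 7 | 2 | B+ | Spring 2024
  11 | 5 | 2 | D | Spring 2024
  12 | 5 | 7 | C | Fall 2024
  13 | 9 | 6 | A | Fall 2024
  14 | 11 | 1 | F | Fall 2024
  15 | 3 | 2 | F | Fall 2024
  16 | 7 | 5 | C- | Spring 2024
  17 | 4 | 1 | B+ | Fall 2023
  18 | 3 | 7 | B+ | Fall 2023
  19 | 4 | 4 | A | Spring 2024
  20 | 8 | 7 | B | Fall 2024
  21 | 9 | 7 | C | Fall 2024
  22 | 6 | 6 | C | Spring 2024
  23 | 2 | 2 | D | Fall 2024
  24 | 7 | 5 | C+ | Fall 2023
SELECT year, COUNT(*) AS n FROM students GROUP BY year HAVING COUNT(*) >= 2

Execution result:
year | n
3 | 2
4 | 7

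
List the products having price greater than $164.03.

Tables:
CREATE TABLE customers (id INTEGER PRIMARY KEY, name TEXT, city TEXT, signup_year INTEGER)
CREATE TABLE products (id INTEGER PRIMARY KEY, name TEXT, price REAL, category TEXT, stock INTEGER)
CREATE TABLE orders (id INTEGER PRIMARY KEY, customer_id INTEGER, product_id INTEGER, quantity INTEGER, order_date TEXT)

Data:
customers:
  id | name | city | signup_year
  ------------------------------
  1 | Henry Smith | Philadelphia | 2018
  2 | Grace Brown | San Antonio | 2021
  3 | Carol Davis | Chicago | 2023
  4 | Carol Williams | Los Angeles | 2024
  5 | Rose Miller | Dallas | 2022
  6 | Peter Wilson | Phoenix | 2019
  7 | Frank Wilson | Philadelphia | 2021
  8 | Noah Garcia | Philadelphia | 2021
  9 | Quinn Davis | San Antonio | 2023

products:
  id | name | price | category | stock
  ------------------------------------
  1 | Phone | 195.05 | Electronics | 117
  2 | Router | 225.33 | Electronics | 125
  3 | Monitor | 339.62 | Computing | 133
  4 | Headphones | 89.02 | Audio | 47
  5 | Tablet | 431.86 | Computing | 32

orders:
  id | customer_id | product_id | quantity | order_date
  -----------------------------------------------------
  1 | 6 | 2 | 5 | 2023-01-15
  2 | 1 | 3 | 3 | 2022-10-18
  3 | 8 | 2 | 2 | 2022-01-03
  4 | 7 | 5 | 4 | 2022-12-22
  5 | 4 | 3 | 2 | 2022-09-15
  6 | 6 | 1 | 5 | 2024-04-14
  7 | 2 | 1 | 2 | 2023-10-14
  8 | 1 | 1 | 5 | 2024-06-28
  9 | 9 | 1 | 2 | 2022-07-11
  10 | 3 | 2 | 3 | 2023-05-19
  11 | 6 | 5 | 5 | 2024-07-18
SELECT name, price FROM products WHERE price > 164.03

Execution result:
name | price
Phone | 195.05
Router | 225.33
Monitor | 339.62
Tablet | 431.86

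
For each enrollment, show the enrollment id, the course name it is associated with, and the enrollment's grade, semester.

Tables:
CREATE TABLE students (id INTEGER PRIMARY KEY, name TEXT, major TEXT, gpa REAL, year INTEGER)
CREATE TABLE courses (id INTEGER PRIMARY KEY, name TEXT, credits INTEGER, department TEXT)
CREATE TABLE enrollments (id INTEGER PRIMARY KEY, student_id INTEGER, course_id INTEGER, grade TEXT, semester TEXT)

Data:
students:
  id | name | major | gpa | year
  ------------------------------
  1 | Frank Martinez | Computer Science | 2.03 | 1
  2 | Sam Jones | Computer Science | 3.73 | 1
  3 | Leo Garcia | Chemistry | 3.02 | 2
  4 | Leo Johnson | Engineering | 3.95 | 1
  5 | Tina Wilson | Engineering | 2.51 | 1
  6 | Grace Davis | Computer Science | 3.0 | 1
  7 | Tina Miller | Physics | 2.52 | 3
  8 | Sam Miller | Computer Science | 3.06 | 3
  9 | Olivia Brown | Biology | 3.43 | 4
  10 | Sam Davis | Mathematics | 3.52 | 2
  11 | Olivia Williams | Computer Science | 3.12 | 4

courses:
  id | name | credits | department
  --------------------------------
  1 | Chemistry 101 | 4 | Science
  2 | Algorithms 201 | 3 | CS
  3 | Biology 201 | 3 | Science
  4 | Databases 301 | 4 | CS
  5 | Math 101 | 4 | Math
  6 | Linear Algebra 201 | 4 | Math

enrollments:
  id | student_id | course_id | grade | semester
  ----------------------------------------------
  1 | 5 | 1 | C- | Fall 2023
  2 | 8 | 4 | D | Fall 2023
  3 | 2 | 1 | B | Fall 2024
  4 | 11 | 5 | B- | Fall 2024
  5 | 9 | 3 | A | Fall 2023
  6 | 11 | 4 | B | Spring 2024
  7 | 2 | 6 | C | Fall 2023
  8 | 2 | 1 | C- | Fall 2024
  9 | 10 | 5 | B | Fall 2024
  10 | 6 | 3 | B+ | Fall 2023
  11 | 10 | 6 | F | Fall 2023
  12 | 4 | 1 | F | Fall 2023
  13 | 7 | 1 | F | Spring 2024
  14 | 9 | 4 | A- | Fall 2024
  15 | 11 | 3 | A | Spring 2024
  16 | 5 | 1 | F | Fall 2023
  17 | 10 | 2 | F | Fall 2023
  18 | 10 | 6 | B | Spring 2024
SELECT c.id, p.name AS course, c.grade, c.semester FROM enrollments c JOIN courses p ON c.course_id = p.id

Execution result:
id | course | grade | semester
1 | Chemistry 101 | C- | Fall 2023
2 | Databases 301 | D | Fall 2023
3 | Chemistry 101 | B | Fall 2024
4 | Math 101 | B- | Fall 2024
5 | Biology 201 | A | Fall 2023
6 | Databases 301 | B | Spring 2024
7 | Linear Algebra 201 | C | Fall 2023
8 | Chemistry 101 | C- | Fall 2024
9 | Math 101 | B | Fall 2024
10 | Biology 201 | B+ | Fall 2023
11 | Linear Algebra 201 | F | Fall 2023
12 | Chemistry 101 | F | Fall 2023
13 | Chemistry 101 | F | Spring 2024
14 | Databases 301 | A- | Fall 2024
15 | Biology 201 | A | Spring 2024
16 | Chemistry 101 | F | Fall 2023
17 | Algorithms 201 | F | Fall 2023
18 | Linear Algebra 201 | B | Spring 2024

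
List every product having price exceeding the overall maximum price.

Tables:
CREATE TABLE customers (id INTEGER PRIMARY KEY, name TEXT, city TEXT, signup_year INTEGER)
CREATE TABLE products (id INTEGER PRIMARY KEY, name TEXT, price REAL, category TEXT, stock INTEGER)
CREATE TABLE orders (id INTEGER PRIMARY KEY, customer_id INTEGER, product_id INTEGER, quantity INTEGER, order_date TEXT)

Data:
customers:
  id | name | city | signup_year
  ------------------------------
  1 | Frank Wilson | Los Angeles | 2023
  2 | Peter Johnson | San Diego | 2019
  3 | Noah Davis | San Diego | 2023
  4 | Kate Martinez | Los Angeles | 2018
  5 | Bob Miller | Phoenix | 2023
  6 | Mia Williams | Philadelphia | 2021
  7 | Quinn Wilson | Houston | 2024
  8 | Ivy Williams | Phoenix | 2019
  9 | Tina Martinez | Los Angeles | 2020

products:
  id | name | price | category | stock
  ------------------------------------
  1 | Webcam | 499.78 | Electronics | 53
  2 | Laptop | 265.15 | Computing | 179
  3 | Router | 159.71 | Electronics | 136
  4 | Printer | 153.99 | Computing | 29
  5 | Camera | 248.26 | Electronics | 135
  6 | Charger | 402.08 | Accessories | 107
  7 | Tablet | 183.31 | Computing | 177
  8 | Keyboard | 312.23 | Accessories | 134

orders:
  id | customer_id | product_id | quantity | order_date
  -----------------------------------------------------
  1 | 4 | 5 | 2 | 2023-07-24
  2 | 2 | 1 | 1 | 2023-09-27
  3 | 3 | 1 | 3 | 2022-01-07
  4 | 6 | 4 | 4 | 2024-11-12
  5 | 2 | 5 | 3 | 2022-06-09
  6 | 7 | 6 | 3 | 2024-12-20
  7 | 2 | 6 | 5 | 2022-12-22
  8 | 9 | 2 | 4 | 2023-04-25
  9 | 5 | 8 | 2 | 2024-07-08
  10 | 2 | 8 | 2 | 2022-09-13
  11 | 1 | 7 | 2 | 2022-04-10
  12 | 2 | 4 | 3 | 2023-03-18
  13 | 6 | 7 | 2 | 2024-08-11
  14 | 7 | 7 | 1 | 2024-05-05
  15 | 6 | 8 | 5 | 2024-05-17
SELECT name, price FROM products WHERE price > (SELECT MAX(price) FROM products)

Execution result:
(no rows)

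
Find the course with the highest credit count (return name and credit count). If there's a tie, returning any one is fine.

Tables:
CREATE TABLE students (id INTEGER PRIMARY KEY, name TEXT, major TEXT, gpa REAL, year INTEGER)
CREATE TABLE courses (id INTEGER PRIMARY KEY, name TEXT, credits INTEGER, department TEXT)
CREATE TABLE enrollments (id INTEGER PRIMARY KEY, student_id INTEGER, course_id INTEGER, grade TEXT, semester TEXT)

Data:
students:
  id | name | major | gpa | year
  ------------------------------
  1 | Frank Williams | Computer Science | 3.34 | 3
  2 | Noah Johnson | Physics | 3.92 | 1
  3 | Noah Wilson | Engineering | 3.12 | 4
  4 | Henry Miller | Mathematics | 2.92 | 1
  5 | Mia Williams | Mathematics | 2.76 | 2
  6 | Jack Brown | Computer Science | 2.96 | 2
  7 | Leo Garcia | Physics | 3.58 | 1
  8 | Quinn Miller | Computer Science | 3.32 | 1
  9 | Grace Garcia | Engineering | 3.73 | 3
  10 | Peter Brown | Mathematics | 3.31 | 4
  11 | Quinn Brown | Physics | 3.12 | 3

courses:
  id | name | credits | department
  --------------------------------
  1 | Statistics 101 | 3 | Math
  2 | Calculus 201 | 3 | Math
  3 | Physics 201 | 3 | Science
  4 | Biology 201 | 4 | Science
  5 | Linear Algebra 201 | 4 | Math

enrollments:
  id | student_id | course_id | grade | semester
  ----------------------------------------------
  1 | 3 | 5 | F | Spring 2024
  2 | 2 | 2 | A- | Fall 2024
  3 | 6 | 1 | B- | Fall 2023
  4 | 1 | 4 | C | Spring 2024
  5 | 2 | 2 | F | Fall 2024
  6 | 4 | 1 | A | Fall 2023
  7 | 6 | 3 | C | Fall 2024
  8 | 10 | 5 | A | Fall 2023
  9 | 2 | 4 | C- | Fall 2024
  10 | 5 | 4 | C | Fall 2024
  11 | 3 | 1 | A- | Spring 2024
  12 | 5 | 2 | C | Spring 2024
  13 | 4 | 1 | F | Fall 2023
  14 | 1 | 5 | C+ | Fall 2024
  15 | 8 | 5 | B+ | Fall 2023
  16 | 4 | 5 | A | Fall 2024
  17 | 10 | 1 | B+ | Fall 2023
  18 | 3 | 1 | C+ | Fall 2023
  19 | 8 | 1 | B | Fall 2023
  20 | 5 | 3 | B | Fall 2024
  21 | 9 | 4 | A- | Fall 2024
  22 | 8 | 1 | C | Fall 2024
SELECT name, credits FROM courses ORDER BY credits DESC LIMIT 1

Execution result:
name | credits
Biology 201 | 4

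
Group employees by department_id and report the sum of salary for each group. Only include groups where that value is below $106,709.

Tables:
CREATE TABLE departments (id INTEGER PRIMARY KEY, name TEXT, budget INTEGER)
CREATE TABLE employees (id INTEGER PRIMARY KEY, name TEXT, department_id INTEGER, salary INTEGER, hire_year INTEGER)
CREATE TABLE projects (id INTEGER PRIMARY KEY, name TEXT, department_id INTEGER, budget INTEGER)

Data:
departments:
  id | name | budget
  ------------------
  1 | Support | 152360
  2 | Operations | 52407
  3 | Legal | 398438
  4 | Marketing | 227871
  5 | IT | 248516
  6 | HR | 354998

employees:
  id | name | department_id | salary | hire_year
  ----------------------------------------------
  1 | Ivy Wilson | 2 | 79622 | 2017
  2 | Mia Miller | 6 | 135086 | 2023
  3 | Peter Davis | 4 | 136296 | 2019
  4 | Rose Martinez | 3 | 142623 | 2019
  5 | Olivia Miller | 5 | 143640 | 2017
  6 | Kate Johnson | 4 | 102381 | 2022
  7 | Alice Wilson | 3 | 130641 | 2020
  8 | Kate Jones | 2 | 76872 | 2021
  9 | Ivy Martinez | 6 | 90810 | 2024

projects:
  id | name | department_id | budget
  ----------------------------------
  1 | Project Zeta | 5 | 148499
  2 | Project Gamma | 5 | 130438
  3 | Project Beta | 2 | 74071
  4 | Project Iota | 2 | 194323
SELECT department_id, SUM(salary) AS sum_salary FROM employees GROUP BY department_id HAVING SUM(salary) < 106709

Execution result:
(no rows)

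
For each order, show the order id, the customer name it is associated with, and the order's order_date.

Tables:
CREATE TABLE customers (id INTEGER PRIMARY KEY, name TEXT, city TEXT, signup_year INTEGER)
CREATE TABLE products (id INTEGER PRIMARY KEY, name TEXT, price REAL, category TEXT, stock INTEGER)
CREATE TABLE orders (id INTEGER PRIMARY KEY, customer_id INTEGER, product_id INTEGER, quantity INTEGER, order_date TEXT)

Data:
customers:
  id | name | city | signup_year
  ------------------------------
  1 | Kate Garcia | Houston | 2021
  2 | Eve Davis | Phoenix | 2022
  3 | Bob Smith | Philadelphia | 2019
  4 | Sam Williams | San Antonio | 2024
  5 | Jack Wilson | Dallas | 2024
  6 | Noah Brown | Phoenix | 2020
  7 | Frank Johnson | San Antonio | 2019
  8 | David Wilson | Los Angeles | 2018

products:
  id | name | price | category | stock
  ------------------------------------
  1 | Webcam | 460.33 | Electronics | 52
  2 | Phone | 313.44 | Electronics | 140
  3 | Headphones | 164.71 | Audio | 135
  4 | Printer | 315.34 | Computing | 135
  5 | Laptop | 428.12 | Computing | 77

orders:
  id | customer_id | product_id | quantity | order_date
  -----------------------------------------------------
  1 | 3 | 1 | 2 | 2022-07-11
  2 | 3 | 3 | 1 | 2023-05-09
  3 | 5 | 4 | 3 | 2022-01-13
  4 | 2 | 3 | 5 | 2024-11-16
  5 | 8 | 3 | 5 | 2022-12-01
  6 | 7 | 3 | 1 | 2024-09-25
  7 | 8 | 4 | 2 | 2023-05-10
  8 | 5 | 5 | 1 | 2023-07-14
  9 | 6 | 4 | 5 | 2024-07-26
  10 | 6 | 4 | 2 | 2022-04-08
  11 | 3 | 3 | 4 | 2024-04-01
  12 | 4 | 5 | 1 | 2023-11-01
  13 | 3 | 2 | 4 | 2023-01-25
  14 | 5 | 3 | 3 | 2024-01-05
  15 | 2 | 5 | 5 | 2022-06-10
SELECT c.id, p.name AS customer, c.order_date FROM orders c JOIN customers p ON c.customer_id = p.id

Execution result:
id | customer | order_date
1 | Bob Smith | 2022-07-11
2 | Bob Smith | 2023-05-09
3 | Jack Wilson | 2022-01-13
4 | Eve Davis | 2024-11-16
5 | David Wilson | 2022-12-01
6 | Frank Johnson | 2024-09-25
7 | David Wilson | 2023-05-10
8 | Jack Wilson | 2023-07-14
9 | Noah Brown | 2024-07-26
10 | Noah Brown | 2022-04-08
11 | Bob Smith | 2024-04-01
12 | Sam Williams | 2023-11-01
13 | Bob Smith | 2023-01-25
14 | Jack Wilson | 2024-01-05
15 | Eve Davis | 2022-06-10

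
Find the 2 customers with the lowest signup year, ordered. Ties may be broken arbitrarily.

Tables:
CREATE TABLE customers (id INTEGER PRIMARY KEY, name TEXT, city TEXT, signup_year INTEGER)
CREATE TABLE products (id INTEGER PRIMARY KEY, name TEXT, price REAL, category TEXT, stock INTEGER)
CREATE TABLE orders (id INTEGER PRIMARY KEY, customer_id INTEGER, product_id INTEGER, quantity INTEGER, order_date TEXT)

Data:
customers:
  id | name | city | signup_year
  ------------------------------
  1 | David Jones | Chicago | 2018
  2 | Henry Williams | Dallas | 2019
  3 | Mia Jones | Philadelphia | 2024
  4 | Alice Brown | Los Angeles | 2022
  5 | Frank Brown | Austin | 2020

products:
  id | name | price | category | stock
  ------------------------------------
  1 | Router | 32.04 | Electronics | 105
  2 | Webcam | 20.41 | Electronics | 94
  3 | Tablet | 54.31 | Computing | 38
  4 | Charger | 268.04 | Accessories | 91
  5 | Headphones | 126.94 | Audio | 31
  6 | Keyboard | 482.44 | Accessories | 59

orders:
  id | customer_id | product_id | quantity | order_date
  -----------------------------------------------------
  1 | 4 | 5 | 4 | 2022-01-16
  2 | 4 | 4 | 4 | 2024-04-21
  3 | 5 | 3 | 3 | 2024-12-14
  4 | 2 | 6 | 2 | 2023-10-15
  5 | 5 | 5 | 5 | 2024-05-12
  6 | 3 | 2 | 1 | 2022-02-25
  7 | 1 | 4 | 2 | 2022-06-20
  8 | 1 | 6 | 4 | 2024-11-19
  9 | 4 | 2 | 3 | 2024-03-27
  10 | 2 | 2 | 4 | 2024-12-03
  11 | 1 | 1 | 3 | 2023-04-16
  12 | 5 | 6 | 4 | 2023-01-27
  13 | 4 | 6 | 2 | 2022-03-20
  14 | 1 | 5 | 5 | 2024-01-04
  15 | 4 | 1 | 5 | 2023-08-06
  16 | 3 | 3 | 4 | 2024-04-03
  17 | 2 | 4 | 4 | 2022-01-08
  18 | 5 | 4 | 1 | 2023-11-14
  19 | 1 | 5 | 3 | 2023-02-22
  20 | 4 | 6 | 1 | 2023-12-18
SELECT name, signup_year FROM customers ORDER BY signup_year ASC LIMIT 2

Execution result:
name | signup_year
David Jones | 2018
Henry Williams | 2019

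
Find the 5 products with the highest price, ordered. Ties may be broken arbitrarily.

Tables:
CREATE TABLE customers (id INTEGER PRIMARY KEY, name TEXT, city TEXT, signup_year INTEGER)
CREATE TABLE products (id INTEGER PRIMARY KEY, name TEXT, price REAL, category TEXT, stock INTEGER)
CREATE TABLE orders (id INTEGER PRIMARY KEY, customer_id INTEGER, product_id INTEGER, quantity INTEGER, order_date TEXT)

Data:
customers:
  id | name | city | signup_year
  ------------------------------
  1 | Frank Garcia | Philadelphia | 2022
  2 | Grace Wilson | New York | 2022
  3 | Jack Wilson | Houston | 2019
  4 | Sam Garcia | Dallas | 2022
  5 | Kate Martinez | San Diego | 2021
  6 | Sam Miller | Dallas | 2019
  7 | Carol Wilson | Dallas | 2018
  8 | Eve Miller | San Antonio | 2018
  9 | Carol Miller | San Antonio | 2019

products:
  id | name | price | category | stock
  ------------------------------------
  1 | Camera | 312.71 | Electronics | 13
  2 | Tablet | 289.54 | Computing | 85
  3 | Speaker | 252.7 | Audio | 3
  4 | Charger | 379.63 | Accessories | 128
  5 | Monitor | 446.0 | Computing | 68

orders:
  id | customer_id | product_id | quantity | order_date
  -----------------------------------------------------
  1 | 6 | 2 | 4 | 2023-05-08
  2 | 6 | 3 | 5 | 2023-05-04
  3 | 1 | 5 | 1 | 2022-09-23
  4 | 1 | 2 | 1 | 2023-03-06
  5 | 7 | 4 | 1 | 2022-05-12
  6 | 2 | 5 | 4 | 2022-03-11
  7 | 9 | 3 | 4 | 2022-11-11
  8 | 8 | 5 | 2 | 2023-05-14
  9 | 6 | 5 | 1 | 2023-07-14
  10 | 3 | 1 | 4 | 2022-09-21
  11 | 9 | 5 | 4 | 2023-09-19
SELECT name, price FROM products ORDER BY price DESC LIMIT 5

Execution result:
name | price
Monitor | 446.00
Charger | 379.63
Camera | 312.71
Tablet | 289.54
Speaker | 252.70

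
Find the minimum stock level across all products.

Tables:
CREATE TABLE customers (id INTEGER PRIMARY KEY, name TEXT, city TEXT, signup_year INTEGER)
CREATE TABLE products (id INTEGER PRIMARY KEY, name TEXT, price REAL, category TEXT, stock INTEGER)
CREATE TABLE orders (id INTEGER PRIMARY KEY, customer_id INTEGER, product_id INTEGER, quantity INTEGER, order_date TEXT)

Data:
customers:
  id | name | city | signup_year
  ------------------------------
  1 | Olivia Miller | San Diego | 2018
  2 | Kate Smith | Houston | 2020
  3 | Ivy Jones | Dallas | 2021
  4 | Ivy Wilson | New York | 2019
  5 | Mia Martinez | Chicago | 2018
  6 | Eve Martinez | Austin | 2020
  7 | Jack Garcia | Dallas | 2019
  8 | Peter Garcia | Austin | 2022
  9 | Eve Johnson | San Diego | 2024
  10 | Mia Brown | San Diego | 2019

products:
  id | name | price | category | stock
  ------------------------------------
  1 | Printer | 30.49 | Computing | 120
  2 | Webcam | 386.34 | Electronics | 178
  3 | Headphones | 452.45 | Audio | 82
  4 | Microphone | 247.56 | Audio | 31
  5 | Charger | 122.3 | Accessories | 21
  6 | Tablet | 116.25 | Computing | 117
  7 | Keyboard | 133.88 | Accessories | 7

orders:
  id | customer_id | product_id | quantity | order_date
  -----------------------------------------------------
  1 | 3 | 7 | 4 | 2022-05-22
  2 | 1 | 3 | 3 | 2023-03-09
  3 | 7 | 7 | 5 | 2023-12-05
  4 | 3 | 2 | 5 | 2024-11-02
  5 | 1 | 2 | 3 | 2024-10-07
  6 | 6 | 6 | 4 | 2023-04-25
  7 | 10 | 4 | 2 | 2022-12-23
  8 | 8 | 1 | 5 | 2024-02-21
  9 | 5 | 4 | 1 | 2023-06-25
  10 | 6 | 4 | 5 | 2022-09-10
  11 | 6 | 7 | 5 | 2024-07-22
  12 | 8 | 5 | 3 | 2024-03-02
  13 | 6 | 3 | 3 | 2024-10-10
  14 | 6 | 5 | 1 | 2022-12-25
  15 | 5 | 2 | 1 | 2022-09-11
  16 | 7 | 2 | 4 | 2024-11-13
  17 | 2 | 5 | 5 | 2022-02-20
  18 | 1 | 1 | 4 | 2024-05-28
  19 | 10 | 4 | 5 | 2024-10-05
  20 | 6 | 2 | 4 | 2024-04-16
SELECT MIN(stock) FROM products

Execution result:
7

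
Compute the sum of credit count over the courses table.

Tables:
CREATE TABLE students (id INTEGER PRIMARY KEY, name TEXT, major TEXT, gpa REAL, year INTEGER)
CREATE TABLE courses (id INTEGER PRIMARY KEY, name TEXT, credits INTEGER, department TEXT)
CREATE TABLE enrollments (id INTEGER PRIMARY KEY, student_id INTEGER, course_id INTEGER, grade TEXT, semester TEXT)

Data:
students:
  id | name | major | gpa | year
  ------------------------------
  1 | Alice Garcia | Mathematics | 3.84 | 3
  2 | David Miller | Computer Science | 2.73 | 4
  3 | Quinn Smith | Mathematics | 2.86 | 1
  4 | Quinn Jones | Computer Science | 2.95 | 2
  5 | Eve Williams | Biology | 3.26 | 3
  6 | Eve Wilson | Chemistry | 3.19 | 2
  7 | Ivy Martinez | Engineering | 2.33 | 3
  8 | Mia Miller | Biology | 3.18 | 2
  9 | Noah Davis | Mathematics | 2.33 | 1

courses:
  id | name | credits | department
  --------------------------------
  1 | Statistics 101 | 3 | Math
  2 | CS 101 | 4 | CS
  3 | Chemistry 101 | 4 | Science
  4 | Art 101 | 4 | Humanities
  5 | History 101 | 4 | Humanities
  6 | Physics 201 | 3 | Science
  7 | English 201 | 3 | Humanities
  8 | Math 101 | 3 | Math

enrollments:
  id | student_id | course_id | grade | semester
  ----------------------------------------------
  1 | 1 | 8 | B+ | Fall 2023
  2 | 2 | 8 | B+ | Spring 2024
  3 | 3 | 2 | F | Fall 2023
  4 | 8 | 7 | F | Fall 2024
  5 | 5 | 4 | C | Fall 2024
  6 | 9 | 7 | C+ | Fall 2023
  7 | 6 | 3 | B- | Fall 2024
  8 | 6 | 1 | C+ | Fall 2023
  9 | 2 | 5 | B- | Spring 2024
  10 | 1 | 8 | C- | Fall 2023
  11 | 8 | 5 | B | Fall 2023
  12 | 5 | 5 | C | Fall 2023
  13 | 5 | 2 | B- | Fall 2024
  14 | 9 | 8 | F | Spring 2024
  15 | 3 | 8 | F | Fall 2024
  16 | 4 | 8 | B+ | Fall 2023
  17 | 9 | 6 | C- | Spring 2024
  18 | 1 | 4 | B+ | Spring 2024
SELECT SUM(credits) FROM courses

Execution result:
28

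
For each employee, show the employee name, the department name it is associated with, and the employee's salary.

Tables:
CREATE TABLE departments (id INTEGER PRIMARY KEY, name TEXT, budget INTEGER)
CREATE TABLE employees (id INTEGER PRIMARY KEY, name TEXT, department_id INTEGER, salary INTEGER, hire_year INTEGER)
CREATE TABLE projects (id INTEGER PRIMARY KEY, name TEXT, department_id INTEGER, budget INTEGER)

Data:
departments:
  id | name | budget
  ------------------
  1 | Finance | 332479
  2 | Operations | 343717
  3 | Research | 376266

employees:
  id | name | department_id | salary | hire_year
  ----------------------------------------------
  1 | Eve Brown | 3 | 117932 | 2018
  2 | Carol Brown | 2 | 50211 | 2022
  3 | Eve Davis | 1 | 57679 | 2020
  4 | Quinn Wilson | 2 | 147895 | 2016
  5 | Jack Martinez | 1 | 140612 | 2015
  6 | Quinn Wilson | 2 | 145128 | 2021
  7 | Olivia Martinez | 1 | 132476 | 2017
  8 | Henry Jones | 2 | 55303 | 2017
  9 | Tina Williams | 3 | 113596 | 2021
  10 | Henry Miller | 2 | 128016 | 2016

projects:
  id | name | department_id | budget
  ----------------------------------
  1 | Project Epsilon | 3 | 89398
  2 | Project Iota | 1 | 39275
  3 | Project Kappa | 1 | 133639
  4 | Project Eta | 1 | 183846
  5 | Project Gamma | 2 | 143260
SELECT c.name, p.name AS department, c.salary FROM employees c JOIN departments p ON c.department_id = p.id

Execution result:
name | department | salary
Eve Brown | Research | 117932
Carol Brown | Operations | 50211
Eve Davis | Finance | 57679
Quinn Wilson | Operations | 147895
Jack Martinez | Finance | 140612
Quinn Wilson | Operations | 145128
Olivia Martinez | Finance | 132476
Henry Jones | Operations | 55303
Tina Williams | Research | 113596
Henry Miller | Operations | 128016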